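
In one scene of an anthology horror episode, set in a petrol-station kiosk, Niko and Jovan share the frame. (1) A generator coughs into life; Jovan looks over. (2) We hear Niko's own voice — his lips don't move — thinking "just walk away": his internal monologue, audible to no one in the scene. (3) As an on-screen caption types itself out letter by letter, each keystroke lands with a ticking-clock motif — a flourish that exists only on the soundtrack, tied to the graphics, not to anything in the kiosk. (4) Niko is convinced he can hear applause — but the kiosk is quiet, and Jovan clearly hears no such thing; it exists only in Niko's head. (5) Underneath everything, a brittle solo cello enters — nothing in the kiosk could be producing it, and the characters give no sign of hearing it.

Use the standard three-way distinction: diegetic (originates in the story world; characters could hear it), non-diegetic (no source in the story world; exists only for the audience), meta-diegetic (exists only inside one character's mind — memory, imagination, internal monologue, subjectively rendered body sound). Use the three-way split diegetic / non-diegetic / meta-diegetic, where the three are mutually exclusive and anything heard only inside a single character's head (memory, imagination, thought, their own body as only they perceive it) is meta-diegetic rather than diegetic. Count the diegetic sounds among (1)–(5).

Sound (1): the sound comes from a generator physically present in the location, so diegetic.
(2) is meta-diegetic: it's Niko's unspoken thought, heard only by the audience via his subjectivity.
Sound (3): the caption isn't part of the story world, so neither is the sound tied to it, so non-diegetic.
Sound (4): the sound is imagined by Niko; nothing in the story world is producing it and Jovan can't hear it, so meta-diegetic.
Sound (5): it has no source in the story world and no character can hear it — it's underscore, so non-diegetic.
So 1 of the 5 is diegetic: (1).

1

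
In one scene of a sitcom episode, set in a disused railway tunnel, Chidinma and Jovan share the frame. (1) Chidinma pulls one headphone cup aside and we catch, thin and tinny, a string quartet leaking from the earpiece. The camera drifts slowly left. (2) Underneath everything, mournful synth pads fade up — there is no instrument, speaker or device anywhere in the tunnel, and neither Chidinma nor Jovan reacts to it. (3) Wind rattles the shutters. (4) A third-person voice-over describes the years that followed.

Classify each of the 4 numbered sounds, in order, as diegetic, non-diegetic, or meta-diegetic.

(1) it's leaking from a physical pair of headphones in the scene → diegetic.
Sound (2): it has no source in the story world and no character can hear it — it's underscore, so non-diegetic.
(3) is diegetic: ambient/room sound belonging to the story's physical space.
(4) commentary laid over the scene from outside the fiction → non-diegetic.

diegetic, non-diegetic, diegetic, non-diegetic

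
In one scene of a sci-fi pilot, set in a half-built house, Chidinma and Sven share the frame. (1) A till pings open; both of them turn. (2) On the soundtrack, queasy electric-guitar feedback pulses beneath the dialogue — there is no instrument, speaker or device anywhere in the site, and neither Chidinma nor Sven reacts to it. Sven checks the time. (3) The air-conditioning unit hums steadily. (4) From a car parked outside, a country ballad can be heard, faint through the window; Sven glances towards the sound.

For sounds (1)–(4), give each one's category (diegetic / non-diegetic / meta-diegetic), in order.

Sound (1): the sound comes from a till physically present in the location, so diegetic.
(2) it has no source in the story world and no character can hear it — it's underscore → non-diegetic.
(3) is diegetic: it's the actual ambient sound of the location.
(4) is diegetic: off-screen diegetic: the source is out of frame but still in the story's space.

diegetic, non-diegetic, diegetic, diegetic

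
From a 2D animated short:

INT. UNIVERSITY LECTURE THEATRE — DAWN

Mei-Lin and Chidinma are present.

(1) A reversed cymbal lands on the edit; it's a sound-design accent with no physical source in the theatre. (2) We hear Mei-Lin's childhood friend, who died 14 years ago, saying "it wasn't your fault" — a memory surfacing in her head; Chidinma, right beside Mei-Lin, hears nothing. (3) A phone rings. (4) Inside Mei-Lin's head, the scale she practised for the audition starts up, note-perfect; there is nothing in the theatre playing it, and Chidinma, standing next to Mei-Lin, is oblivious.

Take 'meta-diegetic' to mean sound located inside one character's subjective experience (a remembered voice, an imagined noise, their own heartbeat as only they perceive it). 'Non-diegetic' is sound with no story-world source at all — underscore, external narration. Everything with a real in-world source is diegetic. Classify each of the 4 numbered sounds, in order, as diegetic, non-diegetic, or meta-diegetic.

non-diegetic, meta-diegetic, diegetic, meta-diegetic

(1) is non-diegetic: it's a sound-design accent with no in-world source; no one in the scene can hear it.
Sound (2): a remembered line, private to Mei-Lin — not present in the room, not audible to Chidinma, so meta-diegetic.
(3) an in-world source (a phone); characters could hear it → diegetic.
(4) is meta-diegetic: the music is a memory playing inside Mei-Lin's mind alone; no real-world source, Chidinma can't hear it.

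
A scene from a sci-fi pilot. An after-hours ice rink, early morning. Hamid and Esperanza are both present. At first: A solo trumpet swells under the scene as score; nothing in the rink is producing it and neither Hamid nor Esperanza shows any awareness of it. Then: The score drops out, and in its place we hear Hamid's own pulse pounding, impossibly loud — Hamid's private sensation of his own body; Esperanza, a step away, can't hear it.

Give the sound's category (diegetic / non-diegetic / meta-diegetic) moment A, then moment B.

Moment A: underscore with no in-world source, inaudible to the characters → non-diegetic.
Moment B: the body sound is Hamid's subjective perception alone — Esperanza can't hear it → meta-diegetic.

non-diegetic, meta-diegetic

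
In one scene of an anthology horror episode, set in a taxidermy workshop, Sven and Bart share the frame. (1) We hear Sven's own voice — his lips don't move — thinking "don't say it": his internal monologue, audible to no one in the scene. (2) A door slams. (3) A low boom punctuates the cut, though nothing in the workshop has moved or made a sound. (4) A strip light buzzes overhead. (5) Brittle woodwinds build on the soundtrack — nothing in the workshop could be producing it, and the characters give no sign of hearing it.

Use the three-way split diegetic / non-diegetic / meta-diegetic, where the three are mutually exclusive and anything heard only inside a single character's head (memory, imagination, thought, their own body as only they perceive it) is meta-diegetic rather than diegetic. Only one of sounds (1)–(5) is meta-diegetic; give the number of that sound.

(1) is meta-diegetic: it's Sven's unspoken thought, heard only by the audience via his subjectivity.
(2) a door is a real object/event in the scene's world → diegetic.
(3) it's a sound-design accent with no in-world source; no one in the scene can hear it → non-diegetic.
Sound (4): a strip light is part of the location's real environment, so diegetic.
Sound (5): nothing in the workshop produces it and the characters don't hear it — pure soundtrack, so non-diegetic.
Only (1) is meta-diegetic.

1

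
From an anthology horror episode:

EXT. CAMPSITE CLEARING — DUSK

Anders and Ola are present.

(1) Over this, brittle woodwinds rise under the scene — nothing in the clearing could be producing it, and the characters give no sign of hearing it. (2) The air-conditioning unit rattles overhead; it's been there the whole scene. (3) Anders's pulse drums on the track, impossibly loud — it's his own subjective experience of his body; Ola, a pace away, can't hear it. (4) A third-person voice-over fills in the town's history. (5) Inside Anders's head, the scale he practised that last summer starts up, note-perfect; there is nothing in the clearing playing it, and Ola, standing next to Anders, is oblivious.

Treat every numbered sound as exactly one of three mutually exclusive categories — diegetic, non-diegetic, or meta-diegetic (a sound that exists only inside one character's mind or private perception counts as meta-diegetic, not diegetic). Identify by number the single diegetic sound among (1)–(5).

2

Sound (1): it has no source in the story world and no character can hear it — it's underscore, so non-diegetic.
(2) is diegetic: ambient/room sound belonging to the story's physical space.
(3) is meta-diegetic: it's Anders's internal bodily sensation rendered as sound; only Anders 'hears' it.
Sound (4): commentary laid over the scene from outside the fiction, so non-diegetic.
(5) is meta-diegetic: the music is a memory playing inside Anders's mind alone; no real-world source, Ola can't hear it.
Only (2) is diegetic.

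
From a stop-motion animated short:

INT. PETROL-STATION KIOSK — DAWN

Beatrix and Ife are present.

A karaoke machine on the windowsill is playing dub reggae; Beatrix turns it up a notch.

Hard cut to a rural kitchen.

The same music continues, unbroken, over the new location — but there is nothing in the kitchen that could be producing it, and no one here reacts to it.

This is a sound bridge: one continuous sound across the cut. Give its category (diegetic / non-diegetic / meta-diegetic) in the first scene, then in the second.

Scene one: a karaoke machine is an on-screen source and Beatrix reacts to it → diegetic.
Scene two: there is no source in the kitchen and no one hears it — it's now underscore → non-diegetic.

diegetic, non-diegetic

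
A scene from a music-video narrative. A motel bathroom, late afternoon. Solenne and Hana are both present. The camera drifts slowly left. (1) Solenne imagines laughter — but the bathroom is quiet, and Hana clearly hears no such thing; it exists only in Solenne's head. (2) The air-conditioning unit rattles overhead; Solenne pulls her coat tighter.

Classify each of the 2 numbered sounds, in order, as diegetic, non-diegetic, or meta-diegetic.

(1) is meta-diegetic: the sound is imagined by Solenne; nothing in the story world is producing it and Hana can't hear it.
(2) the air-conditioning unit is part of the location's real environment → diegetic.

meta-diegetic, diegetic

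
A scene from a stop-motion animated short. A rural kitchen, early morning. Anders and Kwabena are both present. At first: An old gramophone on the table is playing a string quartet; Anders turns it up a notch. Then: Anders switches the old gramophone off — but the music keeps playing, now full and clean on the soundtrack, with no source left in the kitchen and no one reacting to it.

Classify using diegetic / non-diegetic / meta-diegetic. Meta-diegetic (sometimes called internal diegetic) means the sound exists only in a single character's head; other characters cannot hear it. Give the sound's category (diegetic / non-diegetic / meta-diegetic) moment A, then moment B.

diegetic, non-diegetic

Moment A: an old gramophone is a real in-scene source and Anders reacts to it → diegetic.
Moment B: there is no longer any in-world source and no one can hear it — it has become underscore → non-diegetic.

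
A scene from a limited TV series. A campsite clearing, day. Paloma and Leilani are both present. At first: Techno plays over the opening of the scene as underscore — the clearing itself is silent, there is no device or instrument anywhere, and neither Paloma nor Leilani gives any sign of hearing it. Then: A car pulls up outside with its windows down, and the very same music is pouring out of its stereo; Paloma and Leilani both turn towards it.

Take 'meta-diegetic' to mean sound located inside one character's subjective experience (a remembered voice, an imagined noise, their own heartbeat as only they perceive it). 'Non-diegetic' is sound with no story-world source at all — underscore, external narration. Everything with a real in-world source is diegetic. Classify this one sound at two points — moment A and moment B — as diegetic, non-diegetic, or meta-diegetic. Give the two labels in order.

Moment A: no in-world source exists and no character can hear it — underscore → non-diegetic.
Moment B: the car stereo is now a real source in the story world and the characters hear it → diegetic.

non-diegetic, diegetic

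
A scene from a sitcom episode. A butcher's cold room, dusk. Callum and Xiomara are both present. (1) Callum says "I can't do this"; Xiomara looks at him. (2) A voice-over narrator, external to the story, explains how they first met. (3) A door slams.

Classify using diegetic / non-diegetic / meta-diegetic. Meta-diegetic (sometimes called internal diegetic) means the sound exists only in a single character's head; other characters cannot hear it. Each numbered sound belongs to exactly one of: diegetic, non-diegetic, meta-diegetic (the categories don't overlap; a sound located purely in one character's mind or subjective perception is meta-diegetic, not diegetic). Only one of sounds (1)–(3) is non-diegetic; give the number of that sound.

2

(1) on-screen dialogue — Callum speaks and Xiomara is there to hear → diegetic.
Sound (2): the narrator exists outside the story world, addressing only the audience, so non-diegetic.
Sound (3): the sound comes from a door physically present in the location, so diegetic.
Only (2) is non-diegetic.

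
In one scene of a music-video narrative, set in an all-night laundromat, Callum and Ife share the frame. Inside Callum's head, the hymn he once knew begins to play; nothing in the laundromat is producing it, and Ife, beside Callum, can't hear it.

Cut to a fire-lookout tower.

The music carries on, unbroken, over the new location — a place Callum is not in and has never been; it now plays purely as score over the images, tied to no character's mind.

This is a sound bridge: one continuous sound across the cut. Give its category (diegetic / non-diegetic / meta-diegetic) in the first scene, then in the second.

meta-diegetic, non-diegetic

Scene one: the music exists only inside Callum's mind; Ife can't hear it → meta-diegetic.
Scene two: it's detached from Callum entirely and plays over unrelated images with no in-world source — conventional underscore → non-diegetic.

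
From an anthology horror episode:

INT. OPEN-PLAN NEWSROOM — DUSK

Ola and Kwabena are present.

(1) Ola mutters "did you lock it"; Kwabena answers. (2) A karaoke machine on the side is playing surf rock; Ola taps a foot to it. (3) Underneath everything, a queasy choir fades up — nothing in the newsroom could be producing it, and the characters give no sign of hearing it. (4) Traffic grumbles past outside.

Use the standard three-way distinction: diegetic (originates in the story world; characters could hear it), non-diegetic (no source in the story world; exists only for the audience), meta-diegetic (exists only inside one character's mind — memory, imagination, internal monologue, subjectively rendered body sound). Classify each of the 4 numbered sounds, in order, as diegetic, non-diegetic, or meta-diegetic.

diegetic, diegetic, non-diegetic, diegetic

(1) on-screen dialogue — Ola speaks and Kwabena is there to hear → diegetic.
(2) is diegetic: the music comes from an on-screen device that Ola responds to.
(3) is non-diegetic: score with no on-screen or off-screen source; it exists for the audience alone.
(4) traffic is part of the location's real environment → diegetic.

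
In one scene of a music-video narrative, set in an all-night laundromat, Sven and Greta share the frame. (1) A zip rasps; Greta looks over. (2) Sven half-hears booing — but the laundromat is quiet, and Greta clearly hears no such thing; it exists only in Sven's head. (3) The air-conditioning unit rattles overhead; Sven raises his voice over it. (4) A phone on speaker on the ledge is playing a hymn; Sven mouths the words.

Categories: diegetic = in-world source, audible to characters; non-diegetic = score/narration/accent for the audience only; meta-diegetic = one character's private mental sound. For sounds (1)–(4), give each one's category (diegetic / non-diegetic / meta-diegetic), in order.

(1) the sound comes from a zip physically present in the location → diegetic.
(2) subjective to Sven: the laundromat is silent and Greta hears nothing → meta-diegetic.
(3) is diegetic: it's the actual ambient sound of the location.
(4) a phone on speaker is a physical source in the scene and Sven reacts to it → diegetic.

diegetic, meta-diegetic, diegetic, diegetic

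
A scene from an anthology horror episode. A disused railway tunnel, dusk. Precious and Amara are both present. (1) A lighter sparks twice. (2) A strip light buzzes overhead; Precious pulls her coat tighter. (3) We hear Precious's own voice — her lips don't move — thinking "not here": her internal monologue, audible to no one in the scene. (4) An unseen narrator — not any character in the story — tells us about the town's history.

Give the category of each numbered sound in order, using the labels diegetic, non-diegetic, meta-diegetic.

diegetic, diegetic, meta-diegetic, non-diegetic

(1) is diegetic: the sound comes from a lighter physically present in the location.
(2) is diegetic: a strip light is part of the location's real environment.
(3) is meta-diegetic: internal monologue — inside Precious's mind, not spoken into the scene.
Sound (4): external voice-over — not a character, not heard by anyone in the scene, so non-diegetic.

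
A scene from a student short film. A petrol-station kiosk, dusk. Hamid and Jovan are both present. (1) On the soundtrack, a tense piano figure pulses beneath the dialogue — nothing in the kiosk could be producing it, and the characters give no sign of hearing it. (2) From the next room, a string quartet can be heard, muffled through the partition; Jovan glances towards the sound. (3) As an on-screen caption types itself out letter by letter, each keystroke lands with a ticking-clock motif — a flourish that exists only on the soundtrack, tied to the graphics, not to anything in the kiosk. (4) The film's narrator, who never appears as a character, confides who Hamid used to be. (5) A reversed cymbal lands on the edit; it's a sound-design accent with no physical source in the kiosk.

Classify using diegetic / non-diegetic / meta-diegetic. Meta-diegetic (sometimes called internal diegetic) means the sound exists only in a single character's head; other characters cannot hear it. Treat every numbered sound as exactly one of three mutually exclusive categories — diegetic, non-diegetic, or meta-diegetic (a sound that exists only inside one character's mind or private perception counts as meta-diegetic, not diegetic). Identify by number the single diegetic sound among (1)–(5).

(1) is non-diegetic: it has no source in the story world and no character can hear it — it's underscore.
(2) is diegetic: the music has an off-screen but real-world source and a character hears it.
Sound (3): sound married to a title/caption — outside the diegesis by definition, so non-diegetic.
Sound (4): commentary laid over the scene from outside the fiction, so non-diegetic.
(5) it's a sound-design accent with no in-world source; no one in the scene can hear it → non-diegetic.
Only (2) is diegetic.

2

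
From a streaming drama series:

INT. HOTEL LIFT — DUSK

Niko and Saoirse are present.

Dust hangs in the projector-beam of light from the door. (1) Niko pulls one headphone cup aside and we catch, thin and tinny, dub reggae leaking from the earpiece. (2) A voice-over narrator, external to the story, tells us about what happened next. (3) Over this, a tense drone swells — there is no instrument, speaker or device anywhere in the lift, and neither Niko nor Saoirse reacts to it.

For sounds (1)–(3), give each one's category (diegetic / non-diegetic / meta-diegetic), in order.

Sound (1): the earpiece is a real device on Niko's head — source music, so diegetic.
(2) is non-diegetic: commentary laid over the scene from outside the fiction.
(3) nothing in the lift produces it and the characters don't hear it — pure soundtrack → non-diegetic.

diegetic, non-diegetic, non-diegetic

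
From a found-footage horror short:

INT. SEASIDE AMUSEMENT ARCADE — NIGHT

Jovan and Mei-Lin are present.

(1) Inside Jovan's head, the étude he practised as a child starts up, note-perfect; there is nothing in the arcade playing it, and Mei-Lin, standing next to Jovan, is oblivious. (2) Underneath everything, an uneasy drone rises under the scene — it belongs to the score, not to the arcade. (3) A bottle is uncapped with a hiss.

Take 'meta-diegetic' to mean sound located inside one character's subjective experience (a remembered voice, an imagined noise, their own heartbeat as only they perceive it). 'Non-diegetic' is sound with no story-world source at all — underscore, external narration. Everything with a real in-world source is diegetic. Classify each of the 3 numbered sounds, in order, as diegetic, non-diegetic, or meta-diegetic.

meta-diegetic, non-diegetic, diegetic

Sound (1): the music is a memory playing inside Jovan's mind alone; no real-world source, Mei-Lin can't hear it, so meta-diegetic.
Sound (2): nothing in the arcade produces it and the characters don't hear it — pure soundtrack, so non-diegetic.
(3) is diegetic: an in-world source (a bottle); characters could hear it.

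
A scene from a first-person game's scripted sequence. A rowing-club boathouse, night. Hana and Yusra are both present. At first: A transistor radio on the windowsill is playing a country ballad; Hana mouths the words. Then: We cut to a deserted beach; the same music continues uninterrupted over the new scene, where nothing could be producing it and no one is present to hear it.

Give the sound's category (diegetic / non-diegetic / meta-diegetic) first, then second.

diegetic, non-diegetic

First: a transistor radio is a real in-scene source and Hana reacts to it → diegetic.
Second: there is no longer any in-world source and no one can hear it — it has become underscore → non-diegetic.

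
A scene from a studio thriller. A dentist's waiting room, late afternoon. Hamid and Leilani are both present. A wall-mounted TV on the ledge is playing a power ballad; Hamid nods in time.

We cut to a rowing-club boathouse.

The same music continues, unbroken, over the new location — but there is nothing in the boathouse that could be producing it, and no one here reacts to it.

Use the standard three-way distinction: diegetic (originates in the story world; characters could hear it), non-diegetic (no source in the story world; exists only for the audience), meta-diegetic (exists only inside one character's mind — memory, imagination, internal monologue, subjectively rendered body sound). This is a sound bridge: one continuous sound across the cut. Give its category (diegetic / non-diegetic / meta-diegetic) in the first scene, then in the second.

Scene one: a wall-mounted TV is an on-screen source and Hamid reacts to it → diegetic.
Scene two: there is no source in the boathouse and no one hears it — it's now underscore → non-diegetic.

diegetic, non-diegetic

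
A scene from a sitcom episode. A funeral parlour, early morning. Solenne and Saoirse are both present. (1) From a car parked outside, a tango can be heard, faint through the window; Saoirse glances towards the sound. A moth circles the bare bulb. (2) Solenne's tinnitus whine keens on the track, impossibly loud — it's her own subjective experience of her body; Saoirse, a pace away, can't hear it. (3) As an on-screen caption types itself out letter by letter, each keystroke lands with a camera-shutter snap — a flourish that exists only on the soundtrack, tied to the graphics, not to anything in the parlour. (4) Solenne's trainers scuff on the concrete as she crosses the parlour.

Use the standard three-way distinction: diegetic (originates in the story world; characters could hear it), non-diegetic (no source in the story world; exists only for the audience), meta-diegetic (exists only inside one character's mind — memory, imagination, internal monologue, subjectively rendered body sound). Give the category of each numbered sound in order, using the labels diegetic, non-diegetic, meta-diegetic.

diegetic, meta-diegetic, non-diegetic, diegetic

Sound (1): off-screen diegetic: the source is out of frame but still in the story's space, so diegetic.
(2) point-of-audition from inside Solenne's body; not a sound in the room → meta-diegetic.
Sound (3): sound married to a title/caption — outside the diegesis by definition, so non-diegetic.
(4) is diegetic: Solenne's footsteps are produced in the story world.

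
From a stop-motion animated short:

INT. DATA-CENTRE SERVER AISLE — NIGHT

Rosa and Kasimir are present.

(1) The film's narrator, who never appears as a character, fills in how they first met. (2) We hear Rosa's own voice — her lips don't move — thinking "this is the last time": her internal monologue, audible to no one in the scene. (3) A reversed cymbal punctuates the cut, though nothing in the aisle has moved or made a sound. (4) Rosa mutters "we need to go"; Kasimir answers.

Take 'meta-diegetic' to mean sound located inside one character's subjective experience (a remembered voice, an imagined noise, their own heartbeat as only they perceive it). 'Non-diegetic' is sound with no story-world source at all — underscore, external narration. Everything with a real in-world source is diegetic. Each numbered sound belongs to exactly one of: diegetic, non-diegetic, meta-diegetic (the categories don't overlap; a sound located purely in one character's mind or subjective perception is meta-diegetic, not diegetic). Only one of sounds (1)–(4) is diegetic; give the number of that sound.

4

(1) is non-diegetic: external voice-over — not a character, not heard by anyone in the scene.
(2) is meta-diegetic: it's Rosa's unspoken thought, heard only by the audience via her subjectivity.
(3) it's a sound-design accent with no in-world source; no one in the scene can hear it → non-diegetic.
(4) is diegetic: Rosa is a character speaking aloud in the scene.
Only (4) is diegetic.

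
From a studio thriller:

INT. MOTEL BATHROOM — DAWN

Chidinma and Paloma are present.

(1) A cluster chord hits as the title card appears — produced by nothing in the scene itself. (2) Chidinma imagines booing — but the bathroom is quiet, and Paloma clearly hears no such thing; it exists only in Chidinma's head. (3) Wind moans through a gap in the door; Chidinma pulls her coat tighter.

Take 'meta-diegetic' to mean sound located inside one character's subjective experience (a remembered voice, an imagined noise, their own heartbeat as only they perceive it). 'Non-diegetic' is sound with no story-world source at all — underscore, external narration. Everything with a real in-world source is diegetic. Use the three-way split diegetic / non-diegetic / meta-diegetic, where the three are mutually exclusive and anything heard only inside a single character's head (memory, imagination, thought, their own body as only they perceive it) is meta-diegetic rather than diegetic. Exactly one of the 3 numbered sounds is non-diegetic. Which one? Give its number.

Sound (1): it's a sound-design accent with no in-world source; no one in the scene can hear it, so non-diegetic.
Sound (2): subjective to Chidinma: the bathroom is silent and Paloma hears nothing, so meta-diegetic.
(3) is diegetic: ambient/room sound belonging to the story's physical space.
Only (1) is non-diegetic.

1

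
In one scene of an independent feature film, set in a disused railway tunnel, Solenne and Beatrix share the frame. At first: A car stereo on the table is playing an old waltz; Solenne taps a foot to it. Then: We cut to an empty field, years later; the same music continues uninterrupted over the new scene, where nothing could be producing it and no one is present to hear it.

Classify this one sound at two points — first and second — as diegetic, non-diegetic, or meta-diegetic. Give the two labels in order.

diegetic, non-diegetic

First: a car stereo is a real in-scene source and Solenne reacts to it → diegetic.
Second: there is no longer any in-world source and no one can hear it — it has become underscore → non-diegetic.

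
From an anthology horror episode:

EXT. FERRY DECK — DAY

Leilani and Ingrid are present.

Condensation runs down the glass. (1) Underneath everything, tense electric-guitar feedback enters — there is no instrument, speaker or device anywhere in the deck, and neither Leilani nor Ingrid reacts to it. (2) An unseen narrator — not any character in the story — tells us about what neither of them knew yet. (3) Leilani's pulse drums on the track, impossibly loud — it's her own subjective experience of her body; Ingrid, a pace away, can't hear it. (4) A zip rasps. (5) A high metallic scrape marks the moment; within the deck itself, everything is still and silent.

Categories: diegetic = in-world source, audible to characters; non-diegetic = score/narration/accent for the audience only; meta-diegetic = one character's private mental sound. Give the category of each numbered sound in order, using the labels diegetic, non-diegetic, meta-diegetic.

non-diegetic, non-diegetic, meta-diegetic, diegetic, non-diegetic

(1) is non-diegetic: it has no source in the story world and no character can hear it — it's underscore.
(2) the narrator exists outside the story world, addressing only the audience → non-diegetic.
Sound (3): a subjective body sound — Leilani's private perception, inaudible to Ingrid, so meta-diegetic.
(4) a zip is a real object/event in the scene's world → diegetic.
(5) nothing in the scene produces it; it's an accent added for the audience → non-diegetic.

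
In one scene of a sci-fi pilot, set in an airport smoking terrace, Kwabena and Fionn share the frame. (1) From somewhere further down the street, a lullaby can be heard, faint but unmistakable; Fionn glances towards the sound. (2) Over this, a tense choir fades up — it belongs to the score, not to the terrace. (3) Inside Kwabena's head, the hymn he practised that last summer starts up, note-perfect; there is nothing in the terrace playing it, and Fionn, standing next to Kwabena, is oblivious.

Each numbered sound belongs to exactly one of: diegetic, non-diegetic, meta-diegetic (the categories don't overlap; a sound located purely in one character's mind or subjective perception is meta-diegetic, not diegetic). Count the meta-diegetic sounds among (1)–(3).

(1) is diegetic: off-screen diegetic: the source is out of frame but still in the story's space.
Sound (2): nothing in the terrace produces it and the characters don't hear it — pure soundtrack, so non-diegetic.
Sound (3): it lives in Kwabena's subjectivity, not in the terrace, so meta-diegetic.
Meta-diegetic: (3) — that's 1.

1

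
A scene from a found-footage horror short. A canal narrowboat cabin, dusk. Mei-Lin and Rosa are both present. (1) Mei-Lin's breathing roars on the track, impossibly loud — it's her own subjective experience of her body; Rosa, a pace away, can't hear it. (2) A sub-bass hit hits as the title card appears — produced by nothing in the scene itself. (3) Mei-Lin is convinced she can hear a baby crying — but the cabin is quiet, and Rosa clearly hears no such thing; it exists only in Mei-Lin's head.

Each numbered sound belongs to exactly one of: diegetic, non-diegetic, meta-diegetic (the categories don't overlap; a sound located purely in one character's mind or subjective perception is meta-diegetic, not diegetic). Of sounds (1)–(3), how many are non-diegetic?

(1) it's Mei-Lin's internal bodily sensation rendered as sound; only Mei-Lin 'hears' it → meta-diegetic.
(2) an editorial stinger — it belongs to the cut, not the story world → non-diegetic.
(3) Mei-Lin alone 'hears' it — an imagined sound, not present in the space → meta-diegetic.
So 1 of the 3 is non-diegetic: (2).

1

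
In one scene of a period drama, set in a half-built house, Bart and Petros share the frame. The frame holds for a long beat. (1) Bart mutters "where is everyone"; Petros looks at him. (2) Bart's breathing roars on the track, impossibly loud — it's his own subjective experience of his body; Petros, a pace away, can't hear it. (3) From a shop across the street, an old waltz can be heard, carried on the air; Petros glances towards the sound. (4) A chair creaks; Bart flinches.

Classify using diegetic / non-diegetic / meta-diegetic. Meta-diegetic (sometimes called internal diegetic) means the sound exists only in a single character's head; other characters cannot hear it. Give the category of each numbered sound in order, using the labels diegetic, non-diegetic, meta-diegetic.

Sound (1): Bart is a character speaking aloud in the scene, so diegetic.
Sound (2): a subjective body sound — Bart's private perception, inaudible to Petros, so meta-diegetic.
(3) is diegetic: the music has an off-screen but real-world source and a character hears it.
(4) an in-world source (a chair); characters could hear it → diegetic.

diegetic, meta-diegetic, diegetic, diegetic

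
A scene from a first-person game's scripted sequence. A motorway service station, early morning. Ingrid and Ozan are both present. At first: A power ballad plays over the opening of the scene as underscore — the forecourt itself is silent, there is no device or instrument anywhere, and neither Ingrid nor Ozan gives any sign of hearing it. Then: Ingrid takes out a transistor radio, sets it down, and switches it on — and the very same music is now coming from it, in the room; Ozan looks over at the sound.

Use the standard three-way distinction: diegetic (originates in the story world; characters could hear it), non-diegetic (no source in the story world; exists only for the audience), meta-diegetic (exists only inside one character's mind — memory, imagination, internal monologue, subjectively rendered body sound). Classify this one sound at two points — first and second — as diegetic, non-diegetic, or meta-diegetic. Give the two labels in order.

First: no in-world source exists and no character can hear it — underscore → non-diegetic.
Second: a transistor radio is now a real source in the story world and the characters hear it → diegetic.

non-diegetic, diegetic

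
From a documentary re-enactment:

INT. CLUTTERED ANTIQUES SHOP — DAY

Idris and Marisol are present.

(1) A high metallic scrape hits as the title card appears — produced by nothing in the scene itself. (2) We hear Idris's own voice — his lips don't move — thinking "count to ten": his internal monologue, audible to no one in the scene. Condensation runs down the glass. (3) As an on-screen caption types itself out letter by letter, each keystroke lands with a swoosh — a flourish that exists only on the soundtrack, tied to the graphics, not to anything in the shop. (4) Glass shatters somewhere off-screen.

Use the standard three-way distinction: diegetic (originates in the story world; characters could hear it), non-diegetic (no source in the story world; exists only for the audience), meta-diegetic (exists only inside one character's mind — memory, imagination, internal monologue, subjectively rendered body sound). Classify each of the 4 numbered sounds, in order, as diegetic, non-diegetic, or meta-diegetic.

(1) an editorial stinger — it belongs to the cut, not the story world → non-diegetic.
(2) is meta-diegetic: internal monologue — inside Idris's mind, not spoken into the scene.
Sound (3): the caption isn't part of the story world, so neither is the sound tied to it, so non-diegetic.
Sound (4): an in-world source (glass); characters could hear it, so diegetic.

non-diegetic, meta-diegetic, non-diegetic, diegetic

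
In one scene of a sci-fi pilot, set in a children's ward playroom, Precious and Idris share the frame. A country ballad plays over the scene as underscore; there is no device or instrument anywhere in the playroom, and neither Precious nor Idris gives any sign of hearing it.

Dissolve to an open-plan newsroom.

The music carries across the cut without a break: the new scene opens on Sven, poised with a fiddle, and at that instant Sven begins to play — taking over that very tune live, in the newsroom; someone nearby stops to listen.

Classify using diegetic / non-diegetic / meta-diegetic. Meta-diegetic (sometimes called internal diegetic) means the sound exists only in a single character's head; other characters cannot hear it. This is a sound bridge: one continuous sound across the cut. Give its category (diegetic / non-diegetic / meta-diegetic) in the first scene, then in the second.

Scene one: there's no in-world source anywhere and no character hears it — underscore for the audience only → non-diegetic.
Scene two: from the moment Sven starts playing, the tune is being performed on a fiddle inside the story world and another character hears it → diegetic.

non-diegetic, diegetic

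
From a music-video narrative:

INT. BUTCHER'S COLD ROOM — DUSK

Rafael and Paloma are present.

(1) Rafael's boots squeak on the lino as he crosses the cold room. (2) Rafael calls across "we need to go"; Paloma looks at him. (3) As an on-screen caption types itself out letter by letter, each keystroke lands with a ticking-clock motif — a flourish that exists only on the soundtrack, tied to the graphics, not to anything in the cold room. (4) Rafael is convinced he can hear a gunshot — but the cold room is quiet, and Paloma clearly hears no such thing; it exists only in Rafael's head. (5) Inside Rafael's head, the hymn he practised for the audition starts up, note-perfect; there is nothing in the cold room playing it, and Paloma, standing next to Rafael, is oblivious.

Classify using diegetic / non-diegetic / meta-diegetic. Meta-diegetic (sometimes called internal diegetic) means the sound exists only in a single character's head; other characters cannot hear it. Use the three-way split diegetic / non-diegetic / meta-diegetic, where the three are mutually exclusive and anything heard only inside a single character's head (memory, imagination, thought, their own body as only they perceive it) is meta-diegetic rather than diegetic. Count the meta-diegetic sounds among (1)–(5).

(1) it's the physical sound of Rafael moving in the space → diegetic.
Sound (2): on-screen dialogue — Rafael speaks and Paloma is there to hear, so diegetic.
Sound (3): the caption isn't part of the story world, so neither is the sound tied to it, so non-diegetic.
Sound (4): subjective to Rafael: the cold room is silent and Paloma hears nothing, so meta-diegetic.
(5) the music is a memory playing inside Rafael's mind alone; no real-world source, Paloma can't hear it → meta-diegetic.
Meta-diegetic: (4), (5) — that's 2.

2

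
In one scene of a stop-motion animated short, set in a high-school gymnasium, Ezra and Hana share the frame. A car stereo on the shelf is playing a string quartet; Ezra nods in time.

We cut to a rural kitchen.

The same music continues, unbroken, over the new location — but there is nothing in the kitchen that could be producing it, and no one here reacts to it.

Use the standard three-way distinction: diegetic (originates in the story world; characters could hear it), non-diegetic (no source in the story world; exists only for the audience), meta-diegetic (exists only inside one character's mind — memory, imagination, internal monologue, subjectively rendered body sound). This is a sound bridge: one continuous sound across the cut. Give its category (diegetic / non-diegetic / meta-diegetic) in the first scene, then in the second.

Scene one: a car stereo is an on-screen source and Ezra reacts to it → diegetic.
Scene two: there is no source in the kitchen and no one hears it — it's now underscore → non-diegetic.

diegetic, non-diegetic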